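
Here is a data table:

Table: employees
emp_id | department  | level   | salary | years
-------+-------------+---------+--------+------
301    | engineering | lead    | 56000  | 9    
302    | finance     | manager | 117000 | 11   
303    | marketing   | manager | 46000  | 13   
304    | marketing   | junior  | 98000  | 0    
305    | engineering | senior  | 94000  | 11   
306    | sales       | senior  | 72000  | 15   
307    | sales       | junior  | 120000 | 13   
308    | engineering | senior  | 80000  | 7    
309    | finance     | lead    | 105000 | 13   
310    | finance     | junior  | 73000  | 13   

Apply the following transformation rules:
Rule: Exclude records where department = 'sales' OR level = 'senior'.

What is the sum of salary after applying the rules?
495000

Step 1: Find records where department = 'sales' OR level = 'senior'
Step 2: 4 records match, summing to 366000
Step 3: Original sum: 861000
Step 4: Remaining sum = 861000 - 366000 = 495000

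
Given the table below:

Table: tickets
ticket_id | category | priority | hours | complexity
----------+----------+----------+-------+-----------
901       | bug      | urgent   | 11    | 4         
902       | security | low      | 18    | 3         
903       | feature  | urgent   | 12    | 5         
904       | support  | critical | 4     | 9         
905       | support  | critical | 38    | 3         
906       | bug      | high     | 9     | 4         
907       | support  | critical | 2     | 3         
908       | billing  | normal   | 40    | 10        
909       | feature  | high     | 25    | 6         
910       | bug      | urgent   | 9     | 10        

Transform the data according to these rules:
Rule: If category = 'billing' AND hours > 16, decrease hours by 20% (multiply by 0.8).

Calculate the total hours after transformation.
160.0

Step 1: Find records where category = 'billing' AND hours > 16
Step 2: 1 records match, summing to 40
Step 3: After multiplier: 40 × 0.8 = 32.0
Step 4: Unaffected records sum: 128
Step 5: Final sum = 32.0 + 128 = 160.0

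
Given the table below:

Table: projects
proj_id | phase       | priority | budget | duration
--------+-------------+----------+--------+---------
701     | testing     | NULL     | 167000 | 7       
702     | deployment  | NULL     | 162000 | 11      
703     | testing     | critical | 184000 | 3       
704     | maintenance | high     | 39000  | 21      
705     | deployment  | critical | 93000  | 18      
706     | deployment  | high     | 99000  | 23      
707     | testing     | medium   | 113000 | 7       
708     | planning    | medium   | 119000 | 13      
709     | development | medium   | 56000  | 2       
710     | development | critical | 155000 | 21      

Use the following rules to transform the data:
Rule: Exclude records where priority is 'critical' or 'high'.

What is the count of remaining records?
5

Step 1: Count records to exclude
  - 3 (critical) + 2 (high) = 5 records
Step 2: Total records: 10
Step 3: Remaining = 10 - 5 = 5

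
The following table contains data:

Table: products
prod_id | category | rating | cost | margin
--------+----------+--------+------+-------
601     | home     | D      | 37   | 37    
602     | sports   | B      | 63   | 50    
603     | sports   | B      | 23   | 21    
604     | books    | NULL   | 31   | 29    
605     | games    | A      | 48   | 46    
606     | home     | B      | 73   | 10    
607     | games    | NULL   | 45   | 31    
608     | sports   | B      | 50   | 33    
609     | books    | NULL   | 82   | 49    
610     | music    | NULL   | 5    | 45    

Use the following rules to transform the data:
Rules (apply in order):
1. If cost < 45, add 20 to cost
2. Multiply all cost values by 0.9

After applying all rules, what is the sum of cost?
483.3

Step 1: Apply Rule 1 - Add 20 to records with cost < 45
  - 4 records affected: 96 + (4 × 20) = 176
  - Unaffected records: 361
  - Sum after Rule 1: 537
Step 2: Apply Rule 2 - Multiply all by 0.9
  - 537 × 0.9 = 483.3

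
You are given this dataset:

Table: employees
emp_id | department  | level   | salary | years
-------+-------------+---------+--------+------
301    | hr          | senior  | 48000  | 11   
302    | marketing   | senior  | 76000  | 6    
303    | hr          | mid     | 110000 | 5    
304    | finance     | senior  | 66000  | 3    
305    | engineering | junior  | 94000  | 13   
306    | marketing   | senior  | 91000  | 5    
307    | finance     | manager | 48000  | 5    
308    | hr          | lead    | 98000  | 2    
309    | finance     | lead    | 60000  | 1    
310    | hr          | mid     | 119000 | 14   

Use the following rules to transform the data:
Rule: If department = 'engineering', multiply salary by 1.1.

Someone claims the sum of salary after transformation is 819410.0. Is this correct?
No, the correct result is 819400.0.

Step 1: Calculate the correct sum after transformation
Step 2: Apply multiplier 1.1 to records where department = 'engineering'
Step 3: Correct result = 819400.0
Step 4: Claimed result = 819410.0
Step 5: 819400.0 ≠ 819410.0
Conclusion: The claimed result is incorrect. The correct answer is 819400.0.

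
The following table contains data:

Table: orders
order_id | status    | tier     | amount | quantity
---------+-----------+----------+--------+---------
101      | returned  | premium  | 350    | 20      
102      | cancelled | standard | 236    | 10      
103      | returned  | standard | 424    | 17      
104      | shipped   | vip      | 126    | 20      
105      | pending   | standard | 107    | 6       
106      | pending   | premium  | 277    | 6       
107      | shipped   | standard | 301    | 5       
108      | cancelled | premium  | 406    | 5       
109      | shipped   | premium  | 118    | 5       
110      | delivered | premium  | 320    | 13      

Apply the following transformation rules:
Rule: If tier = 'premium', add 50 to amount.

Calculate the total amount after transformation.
2915

Step 1: Count records where tier = 'premium': 5
Step 2: Total bonus added: 5 × 50 = 250
Step 3: Original sum of amount: 2665
Step 4: Final sum = 2665 + 250 = 2915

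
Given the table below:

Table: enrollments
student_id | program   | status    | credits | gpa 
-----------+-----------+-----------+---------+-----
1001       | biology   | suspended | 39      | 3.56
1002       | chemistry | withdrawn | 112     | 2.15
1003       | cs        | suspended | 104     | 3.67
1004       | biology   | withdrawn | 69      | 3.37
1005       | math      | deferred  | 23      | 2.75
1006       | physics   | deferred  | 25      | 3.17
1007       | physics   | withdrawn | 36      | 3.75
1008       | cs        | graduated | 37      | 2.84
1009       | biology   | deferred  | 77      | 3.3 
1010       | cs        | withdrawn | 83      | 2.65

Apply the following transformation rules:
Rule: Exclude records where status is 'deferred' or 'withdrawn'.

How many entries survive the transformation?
3

Step 1: Count records to exclude
  - 3 (deferred) + 4 (withdrawn) = 7 records
Step 2: Total records: 10
Step 3: Remaining = 10 - 7 = 3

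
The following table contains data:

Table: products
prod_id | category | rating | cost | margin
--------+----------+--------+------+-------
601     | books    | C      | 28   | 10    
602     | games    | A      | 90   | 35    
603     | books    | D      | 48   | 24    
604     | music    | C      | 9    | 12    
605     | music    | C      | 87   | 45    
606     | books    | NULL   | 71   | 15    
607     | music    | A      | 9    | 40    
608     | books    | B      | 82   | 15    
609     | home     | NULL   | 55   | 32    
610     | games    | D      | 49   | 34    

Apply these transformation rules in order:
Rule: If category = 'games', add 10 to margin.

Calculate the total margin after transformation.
282

Step 1: Count records where category = 'games': 2
Step 2: Total bonus added: 2 × 10 = 20
Step 3: Original sum of margin: 262
Step 4: Final sum = 262 + 20 = 282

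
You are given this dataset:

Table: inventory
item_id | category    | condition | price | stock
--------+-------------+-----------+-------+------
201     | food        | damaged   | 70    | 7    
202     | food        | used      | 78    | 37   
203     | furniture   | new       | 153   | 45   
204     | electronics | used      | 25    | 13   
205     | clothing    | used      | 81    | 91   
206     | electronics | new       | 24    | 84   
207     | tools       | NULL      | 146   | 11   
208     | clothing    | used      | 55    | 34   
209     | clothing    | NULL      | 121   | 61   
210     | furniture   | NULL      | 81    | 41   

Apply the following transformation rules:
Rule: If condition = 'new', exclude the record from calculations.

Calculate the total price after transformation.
657

Step 1: Identify records where condition = 'new'
Step 2: The excluded records sum to 177
Step 3: Original total price = 834
Step 4: Remaining total = 834 - 177 = 657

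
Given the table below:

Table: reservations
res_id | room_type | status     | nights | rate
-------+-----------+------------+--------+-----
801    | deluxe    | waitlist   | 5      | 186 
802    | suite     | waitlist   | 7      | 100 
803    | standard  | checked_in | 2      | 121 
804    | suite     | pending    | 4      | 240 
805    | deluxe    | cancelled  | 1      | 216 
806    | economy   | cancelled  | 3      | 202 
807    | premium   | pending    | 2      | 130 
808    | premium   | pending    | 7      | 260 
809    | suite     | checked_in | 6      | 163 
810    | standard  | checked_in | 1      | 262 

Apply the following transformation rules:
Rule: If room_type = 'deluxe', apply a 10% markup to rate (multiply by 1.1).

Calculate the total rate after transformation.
1920.2

Step 1: Records with room_type = 'deluxe' have total rate = 402
Step 2: Apply multiplier: 402 × 1.1 = 442.2
Step 3: Other records total: 1478
Step 4: Final sum = 442.2 + 1478 = 1920.2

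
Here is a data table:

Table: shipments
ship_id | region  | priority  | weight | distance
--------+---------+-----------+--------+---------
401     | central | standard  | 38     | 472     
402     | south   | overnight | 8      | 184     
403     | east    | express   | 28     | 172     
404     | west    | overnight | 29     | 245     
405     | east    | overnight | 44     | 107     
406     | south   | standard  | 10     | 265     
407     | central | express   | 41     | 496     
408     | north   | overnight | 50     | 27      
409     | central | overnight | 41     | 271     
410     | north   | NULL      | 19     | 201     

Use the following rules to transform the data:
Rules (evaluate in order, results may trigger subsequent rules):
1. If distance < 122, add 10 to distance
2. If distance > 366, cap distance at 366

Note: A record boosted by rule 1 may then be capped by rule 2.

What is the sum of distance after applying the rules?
2224

Step 1: Apply rule 1 to records with distance < 122
  - 2 records get bonus of 10
  - Of these, 0 records then exceed 366 and get capped
Step 2: Apply rule 2 to records with distance > 366
  - 2 records (original) are capped
Step 3: Calculate final sum = 2224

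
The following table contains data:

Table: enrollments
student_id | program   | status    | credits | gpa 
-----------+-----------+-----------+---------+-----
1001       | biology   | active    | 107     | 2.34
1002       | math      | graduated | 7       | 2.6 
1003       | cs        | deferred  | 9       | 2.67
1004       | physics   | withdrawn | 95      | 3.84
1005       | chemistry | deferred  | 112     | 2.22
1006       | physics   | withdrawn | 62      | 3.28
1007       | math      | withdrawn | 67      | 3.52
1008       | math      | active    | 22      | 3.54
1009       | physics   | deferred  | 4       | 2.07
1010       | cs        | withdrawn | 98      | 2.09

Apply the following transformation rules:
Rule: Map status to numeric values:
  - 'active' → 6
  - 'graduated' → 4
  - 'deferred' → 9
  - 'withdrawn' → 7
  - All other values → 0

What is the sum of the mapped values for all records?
71

Step 1: Apply mapping to each record
Step 2: Count by status:
  'active': 2 records × 6 = 12
  'graduated': 1 records × 4 = 4
  'deferred': 3 records × 9 = 27
  'withdrawn': 4 records × 7 = 28
Step 3: Sum all mapped values = 71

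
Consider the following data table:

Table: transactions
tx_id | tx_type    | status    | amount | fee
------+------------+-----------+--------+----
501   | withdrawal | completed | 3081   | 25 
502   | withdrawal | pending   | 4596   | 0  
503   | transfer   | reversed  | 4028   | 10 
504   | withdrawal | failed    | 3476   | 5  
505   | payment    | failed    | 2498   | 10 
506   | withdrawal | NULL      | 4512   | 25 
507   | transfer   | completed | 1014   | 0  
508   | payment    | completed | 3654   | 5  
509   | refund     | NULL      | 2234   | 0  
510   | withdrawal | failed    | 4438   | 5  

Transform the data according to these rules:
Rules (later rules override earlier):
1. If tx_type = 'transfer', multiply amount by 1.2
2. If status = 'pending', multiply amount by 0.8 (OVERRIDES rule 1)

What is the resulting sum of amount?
33620.2

Step 1: Rule 2 takes priority for records with status = 'pending'
  - 1 records: 4596 × 0.8 = 3676.8
Step 2: Rule 1 applies to remaining records with tx_type = 'transfer'
  - 2 records: 5042 × 1.2 = 6050.4
Step 3: Other records unchanged: 23893
Step 4: Final sum = 3676.8 + 6050.4 + 23893 = 33620.2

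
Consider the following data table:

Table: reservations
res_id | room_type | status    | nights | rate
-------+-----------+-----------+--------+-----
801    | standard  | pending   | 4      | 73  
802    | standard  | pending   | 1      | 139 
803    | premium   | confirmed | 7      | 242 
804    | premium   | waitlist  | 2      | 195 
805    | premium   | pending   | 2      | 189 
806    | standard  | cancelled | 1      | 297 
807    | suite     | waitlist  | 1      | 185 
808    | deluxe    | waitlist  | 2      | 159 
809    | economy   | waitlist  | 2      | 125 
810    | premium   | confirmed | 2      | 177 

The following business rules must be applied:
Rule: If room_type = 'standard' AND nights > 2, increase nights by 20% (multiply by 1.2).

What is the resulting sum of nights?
24.8

Step 1: Find records where room_type = 'standard' AND nights > 2
Step 2: 1 records match, summing to 4
Step 3: After multiplier: 4 × 1.2 = 4.8
Step 4: Unaffected records sum: 20
Step 5: Final sum = 4.8 + 20 = 24.8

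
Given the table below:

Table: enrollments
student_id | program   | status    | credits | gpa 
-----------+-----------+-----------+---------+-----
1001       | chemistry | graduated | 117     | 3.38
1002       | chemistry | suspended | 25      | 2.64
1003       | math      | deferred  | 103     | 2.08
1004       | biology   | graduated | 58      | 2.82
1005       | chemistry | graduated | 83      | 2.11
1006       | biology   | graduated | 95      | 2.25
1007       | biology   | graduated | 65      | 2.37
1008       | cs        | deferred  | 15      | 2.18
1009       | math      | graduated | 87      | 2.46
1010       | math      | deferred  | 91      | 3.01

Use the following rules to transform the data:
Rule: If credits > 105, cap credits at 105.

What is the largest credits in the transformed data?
105

Step 1: Original maximum credits = 117
Step 2: Apply cap at 105
Step 3: 1 records had credits > 105 and were capped
Step 4: Maximum after transformation = 105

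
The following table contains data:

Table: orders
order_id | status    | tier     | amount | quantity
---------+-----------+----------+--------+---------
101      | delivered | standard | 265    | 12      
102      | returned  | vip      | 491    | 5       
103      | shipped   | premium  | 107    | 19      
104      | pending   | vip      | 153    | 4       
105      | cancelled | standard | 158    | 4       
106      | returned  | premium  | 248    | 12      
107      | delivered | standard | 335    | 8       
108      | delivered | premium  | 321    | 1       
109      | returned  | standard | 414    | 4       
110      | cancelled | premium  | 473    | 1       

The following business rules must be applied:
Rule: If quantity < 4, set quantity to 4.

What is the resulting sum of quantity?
76

Step 1: 2 records have quantity < 4
Step 2: These records originally summed to 2
Step 3: After setting to minimum: 2 × 4 = 8
Step 4: Unaffected records sum: 68
Step 5: Final sum = 8 + 68 = 76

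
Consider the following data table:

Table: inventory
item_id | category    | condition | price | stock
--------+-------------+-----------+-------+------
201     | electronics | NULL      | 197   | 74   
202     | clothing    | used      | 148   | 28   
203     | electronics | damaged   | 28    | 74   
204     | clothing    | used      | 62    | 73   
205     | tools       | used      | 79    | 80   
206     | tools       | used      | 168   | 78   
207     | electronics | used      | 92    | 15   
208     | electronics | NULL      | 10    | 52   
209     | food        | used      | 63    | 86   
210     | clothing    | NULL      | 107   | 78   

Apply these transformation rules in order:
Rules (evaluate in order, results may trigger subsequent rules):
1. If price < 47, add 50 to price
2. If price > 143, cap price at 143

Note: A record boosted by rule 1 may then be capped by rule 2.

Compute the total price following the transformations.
970

Step 1: Apply rule 1 to records with price < 47
  - 2 records get bonus of 50
  - Of these, 0 records then exceed 143 and get capped
Step 2: Apply rule 2 to records with price > 143
  - 3 records (original) are capped
Step 3: Calculate final sum = 970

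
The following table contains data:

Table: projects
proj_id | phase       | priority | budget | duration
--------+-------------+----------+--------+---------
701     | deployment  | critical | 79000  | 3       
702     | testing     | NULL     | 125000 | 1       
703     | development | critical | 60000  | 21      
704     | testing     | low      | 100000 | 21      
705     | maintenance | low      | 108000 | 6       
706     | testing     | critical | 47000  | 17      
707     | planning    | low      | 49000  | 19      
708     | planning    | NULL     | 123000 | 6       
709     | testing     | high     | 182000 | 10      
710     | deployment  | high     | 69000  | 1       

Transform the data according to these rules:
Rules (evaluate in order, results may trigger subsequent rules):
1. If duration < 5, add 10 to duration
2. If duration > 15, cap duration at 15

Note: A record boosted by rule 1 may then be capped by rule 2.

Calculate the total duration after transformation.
117

Step 1: Apply rule 1 to records with duration < 5
  - 3 records get bonus of 10
  - Of these, 0 records then exceed 15 and get capped
Step 2: Apply rule 2 to records with duration > 15
  - 4 records (original) are capped
Step 3: Calculate final sum = 117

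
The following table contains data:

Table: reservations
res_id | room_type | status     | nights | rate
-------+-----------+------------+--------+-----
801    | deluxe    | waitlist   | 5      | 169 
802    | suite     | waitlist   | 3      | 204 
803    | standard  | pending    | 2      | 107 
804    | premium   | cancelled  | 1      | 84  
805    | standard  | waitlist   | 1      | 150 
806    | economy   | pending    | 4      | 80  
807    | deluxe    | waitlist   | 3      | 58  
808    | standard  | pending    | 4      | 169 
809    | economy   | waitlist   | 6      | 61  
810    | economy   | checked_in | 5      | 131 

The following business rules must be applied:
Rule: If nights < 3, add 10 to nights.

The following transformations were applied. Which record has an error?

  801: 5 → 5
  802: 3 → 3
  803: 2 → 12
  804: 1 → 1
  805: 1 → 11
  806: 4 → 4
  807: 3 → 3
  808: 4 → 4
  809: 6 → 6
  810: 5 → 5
Record 804 has an error. The correct transformed value should be 11, not 1.

Step 1: Check each record against the rule
Step 2: Record 804 has nights = 1
Step 3: Since 1 < 3, the bonus should have been applied
Step 4: Correct value = 11, but claimed value = 1
Conclusion: Record 804 has the error.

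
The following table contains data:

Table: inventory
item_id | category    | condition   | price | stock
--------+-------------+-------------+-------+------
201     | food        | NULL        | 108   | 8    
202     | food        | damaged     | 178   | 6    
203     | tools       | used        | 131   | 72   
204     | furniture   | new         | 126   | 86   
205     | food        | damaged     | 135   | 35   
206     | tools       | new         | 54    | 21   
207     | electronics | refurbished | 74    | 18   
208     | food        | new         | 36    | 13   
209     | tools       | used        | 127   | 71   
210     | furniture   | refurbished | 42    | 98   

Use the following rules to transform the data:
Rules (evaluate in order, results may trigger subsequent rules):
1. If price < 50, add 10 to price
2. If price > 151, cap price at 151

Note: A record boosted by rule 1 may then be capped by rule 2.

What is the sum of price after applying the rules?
1004

Step 1: Apply rule 1 to records with price < 50
  - 2 records get bonus of 10
  - Of these, 0 records then exceed 151 and get capped
Step 2: Apply rule 2 to records with price > 151
  - 1 records (original) are capped
Step 3: Calculate final sum = 1004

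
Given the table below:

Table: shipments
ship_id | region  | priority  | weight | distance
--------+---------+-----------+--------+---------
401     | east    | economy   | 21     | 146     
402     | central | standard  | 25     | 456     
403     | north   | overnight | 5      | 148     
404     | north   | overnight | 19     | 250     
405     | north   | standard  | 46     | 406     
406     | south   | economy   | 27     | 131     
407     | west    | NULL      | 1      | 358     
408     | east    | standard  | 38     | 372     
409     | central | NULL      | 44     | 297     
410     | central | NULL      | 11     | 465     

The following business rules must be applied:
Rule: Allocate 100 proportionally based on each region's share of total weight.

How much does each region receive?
central: 33.76, east: 24.89, north: 29.54, south: 11.39, west: 0.42

Step 1: Calculate total weight = 237
Step 2: Calculate each region's proportion:
  central: 80/237 = 33.76% → 33.76
  east: 59/237 = 24.89% → 24.89
  north: 70/237 = 29.54% → 29.54
  south: 27/237 = 11.39% → 11.39
  west: 1/237 = 0.42% → 0.42
Step 3: Verify: sum of allocations ≈ 100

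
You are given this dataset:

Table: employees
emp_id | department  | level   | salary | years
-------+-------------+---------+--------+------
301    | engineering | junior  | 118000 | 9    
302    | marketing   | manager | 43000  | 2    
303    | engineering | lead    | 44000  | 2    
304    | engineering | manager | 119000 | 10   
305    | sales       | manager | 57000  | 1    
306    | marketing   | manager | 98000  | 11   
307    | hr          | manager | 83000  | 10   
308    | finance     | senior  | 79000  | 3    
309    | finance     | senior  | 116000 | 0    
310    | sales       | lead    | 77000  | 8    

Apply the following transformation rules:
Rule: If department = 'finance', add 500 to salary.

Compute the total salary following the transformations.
835000

Step 1: Count records where department = 'finance': 2
Step 2: Total bonus added: 2 × 500 = 1000
Step 3: Original sum of salary: 834000
Step 4: Final sum = 834000 + 1000 = 835000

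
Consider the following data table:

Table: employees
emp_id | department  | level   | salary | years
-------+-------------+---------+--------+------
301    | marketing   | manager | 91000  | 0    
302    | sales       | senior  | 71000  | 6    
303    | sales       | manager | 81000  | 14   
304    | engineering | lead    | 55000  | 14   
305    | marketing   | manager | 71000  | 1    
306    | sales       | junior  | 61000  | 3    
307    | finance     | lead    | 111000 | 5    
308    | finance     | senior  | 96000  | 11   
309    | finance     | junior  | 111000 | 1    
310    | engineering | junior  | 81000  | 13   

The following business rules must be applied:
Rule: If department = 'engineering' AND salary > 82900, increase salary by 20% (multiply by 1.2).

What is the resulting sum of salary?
829000

Step 1: Find records where department = 'engineering' AND salary > 82900
Step 2: 0 records match, summing to 0
Step 3: After multiplier: 0 × 1.2 = 0.0
Step 4: Unaffected records sum: 829000
Step 5: Final sum = 0.0 + 829000 = 829000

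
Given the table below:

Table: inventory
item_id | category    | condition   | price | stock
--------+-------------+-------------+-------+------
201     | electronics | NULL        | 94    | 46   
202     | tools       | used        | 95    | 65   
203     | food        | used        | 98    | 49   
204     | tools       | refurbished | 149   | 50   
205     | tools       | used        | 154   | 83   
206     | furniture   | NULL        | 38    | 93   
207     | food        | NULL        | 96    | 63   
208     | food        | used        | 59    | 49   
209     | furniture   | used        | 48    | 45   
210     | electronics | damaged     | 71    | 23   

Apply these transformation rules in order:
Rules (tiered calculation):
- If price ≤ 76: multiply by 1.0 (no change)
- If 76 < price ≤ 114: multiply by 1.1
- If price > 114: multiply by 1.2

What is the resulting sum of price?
1000.9

Step 1: Tier 1 (price ≤ 76): 4 records, sum = 216 × 1.0 = 216.0
Step 2: Tier 2 (76 < price ≤ 114): 4 records, sum = 383 × 1.1 = 421.3
Step 3: Tier 3 (price > 114): 2 records, sum = 303 × 1.2 = 363.6
Step 4: Final sum = 216.0 + 421.3 + 363.6 = 1000.9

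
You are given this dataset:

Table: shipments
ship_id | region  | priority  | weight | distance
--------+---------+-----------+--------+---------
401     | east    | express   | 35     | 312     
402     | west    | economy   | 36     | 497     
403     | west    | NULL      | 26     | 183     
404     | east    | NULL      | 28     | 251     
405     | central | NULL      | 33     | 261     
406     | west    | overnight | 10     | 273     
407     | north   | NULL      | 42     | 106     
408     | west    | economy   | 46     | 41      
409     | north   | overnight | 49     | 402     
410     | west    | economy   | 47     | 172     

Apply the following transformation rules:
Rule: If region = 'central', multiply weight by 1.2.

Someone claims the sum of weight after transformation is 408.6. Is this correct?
No, the correct result is 358.6.

Step 1: Calculate the correct sum after transformation
Step 2: Apply multiplier 1.2 to records where region = 'central'
Step 3: Correct result = 358.6
Step 4: Claimed result = 408.6
Step 5: 358.6 ≠ 408.6
Conclusion: The claimed result is incorrect. The correct answer is 358.6.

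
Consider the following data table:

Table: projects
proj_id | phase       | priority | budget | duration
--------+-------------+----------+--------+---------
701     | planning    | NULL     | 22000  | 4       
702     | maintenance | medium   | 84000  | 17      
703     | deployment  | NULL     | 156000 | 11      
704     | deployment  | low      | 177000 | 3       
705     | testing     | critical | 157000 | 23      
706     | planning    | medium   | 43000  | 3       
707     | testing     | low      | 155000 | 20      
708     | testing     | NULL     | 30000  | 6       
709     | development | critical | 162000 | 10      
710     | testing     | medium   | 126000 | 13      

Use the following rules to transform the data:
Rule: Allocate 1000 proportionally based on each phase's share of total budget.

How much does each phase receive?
deployment: 299.46, development: 145.68, maintenance: 75.54, planning: 58.45, testing: 420.86

Step 1: Calculate total budget = 1112000
Step 2: Calculate each phase's proportion:
  deployment: 333000/1112000 = 29.95% → 299.46
  development: 162000/1112000 = 14.57% → 145.68
  maintenance: 84000/1112000 = 7.55% → 75.54
  planning: 65000/1112000 = 5.85% → 58.45
  testing: 468000/1112000 = 42.09% → 420.86
Step 3: Verify: sum of allocations ≈ 1000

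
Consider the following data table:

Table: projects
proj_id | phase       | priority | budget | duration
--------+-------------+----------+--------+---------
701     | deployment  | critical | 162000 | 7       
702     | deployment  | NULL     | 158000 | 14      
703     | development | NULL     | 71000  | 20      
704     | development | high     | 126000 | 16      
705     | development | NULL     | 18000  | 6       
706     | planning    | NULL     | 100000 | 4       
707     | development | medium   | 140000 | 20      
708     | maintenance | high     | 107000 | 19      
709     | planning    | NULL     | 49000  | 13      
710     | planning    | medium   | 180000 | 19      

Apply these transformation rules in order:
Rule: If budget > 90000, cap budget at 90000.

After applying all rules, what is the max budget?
90000

Step 1: Original maximum budget = 180000
Step 2: Apply cap at 90000
Step 3: 7 records had budget > 90000 and were capped
Step 4: Maximum after transformation = 90000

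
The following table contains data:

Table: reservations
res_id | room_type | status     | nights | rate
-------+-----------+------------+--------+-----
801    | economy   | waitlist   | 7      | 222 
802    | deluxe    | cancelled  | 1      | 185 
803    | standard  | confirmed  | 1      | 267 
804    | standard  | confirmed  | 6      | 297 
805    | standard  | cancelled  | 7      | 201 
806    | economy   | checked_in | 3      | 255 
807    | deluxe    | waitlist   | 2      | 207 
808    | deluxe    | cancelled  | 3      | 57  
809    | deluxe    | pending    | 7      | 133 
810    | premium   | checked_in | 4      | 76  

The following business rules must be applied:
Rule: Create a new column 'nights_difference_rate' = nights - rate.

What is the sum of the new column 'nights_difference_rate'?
-1859

Step 1: For each record, compute nights - rate
Example calculations:
  7 - 222 = -215
  1 - 185 = -184
  1 - 267 = -266
  ...
Step 2: Sum all derived values
Step 3: Total = -1859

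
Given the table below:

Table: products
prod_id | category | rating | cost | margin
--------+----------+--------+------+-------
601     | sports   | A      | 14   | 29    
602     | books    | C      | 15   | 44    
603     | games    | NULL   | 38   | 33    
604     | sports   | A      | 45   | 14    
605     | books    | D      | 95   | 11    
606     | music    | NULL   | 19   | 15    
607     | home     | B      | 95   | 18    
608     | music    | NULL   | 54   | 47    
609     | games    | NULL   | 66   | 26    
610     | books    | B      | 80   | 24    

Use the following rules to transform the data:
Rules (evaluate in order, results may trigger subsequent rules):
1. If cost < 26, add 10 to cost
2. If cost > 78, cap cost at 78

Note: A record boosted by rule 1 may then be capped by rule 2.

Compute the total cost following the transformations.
515

Step 1: Apply rule 1 to records with cost < 26
  - 3 records get bonus of 10
  - Of these, 0 records then exceed 78 and get capped
Step 2: Apply rule 2 to records with cost > 78
  - 3 records (original) are capped
Step 3: Calculate final sum = 515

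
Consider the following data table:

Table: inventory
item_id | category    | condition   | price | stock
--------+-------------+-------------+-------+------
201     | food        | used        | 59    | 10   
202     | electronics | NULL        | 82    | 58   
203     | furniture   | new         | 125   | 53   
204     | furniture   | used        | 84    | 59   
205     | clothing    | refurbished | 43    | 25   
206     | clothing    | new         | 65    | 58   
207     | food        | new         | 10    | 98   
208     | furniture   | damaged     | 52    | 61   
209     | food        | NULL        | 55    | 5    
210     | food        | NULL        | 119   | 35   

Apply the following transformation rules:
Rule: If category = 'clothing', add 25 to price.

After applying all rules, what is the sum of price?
744

Step 1: Count records where category = 'clothing': 2
Step 2: Total bonus added: 2 × 25 = 50
Step 3: Original sum of price: 694
Step 4: Final sum = 694 + 50 = 744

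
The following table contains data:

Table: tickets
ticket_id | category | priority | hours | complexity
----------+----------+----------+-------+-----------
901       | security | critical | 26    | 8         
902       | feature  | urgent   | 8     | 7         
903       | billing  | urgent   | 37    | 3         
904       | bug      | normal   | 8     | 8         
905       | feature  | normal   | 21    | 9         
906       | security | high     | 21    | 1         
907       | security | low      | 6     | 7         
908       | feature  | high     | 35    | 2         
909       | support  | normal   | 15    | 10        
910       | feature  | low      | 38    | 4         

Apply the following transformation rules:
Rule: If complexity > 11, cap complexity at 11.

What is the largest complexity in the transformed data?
10

Step 1: Original maximum complexity = 10
Step 2: Check cap of 11 against maximum
Step 3: No records exceed the cap (max 10 <= cap 11), so no capping applies
Step 4: Maximum after transformation = 10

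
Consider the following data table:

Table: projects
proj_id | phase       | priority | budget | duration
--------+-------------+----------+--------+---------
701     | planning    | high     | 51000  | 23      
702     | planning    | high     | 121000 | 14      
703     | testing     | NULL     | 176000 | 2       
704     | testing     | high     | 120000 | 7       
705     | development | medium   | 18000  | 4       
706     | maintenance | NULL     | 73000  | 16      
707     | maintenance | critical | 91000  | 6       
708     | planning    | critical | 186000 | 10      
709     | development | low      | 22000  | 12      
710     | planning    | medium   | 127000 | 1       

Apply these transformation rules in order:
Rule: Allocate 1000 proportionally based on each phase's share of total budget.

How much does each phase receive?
development: 40.61, maintenance: 166.5, planning: 492.39, testing: 300.51

Step 1: Calculate total budget = 985000
Step 2: Calculate each phase's proportion:
  development: 40000/985000 = 4.06% → 40.61
  maintenance: 164000/985000 = 16.65% → 166.5
  planning: 485000/985000 = 49.24% → 492.39
  testing: 296000/985000 = 30.05% → 300.51
Step 3: Verify: sum of allocations ≈ 1000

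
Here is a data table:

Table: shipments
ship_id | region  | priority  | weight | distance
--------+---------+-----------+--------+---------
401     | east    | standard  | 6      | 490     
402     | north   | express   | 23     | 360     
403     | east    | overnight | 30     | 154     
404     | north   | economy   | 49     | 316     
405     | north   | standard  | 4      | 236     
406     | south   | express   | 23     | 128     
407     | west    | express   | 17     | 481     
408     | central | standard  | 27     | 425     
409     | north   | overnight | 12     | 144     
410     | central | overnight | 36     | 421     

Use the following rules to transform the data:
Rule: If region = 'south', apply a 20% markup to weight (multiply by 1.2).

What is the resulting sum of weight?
231.6

Step 1: Records with region = 'south' have total weight = 23
Step 2: Apply multiplier: 23 × 1.2 = 27.6
Step 3: Other records total: 204
Step 4: Final sum = 27.6 + 204 = 231.6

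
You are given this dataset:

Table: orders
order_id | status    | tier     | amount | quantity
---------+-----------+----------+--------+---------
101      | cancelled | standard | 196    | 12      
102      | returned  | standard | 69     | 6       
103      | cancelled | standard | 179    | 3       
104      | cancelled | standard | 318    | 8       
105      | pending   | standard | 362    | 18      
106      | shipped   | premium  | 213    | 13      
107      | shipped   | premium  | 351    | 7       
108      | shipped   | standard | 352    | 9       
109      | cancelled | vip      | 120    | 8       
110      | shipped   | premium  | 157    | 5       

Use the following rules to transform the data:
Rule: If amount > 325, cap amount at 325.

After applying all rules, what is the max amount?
325

Step 1: Original maximum amount = 362
Step 2: Apply cap at 325
Step 3: 3 records had amount > 325 and were capped
Step 4: Maximum after transformation = 325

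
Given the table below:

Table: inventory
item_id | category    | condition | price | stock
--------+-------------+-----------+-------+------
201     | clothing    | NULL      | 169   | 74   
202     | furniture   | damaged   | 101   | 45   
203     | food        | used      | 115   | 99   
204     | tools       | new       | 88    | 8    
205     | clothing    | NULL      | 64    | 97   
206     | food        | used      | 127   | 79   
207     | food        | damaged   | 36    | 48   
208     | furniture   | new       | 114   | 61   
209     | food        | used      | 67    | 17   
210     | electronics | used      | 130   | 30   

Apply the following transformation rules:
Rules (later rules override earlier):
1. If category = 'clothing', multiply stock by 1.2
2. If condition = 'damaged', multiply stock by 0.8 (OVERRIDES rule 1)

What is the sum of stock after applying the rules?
573.6

Step 1: Rule 2 takes priority for records with condition = 'damaged'
  - 2 records: 93 × 0.8 = 74.4
Step 2: Rule 1 applies to remaining records with category = 'clothing'
  - 2 records: 171 × 1.2 = 205.2
Step 3: Other records unchanged: 294
Step 4: Final sum = 74.4 + 205.2 + 294 = 573.6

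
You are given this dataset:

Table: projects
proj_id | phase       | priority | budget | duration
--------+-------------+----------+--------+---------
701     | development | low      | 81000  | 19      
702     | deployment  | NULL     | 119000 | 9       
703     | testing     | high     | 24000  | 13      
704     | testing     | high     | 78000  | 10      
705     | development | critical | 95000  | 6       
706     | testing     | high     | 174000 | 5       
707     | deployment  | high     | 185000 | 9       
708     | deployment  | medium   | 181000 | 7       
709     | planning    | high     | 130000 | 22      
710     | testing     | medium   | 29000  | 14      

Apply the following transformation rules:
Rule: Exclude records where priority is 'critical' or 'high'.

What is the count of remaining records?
4

Step 1: Count records to exclude
  - 1 (critical) + 5 (high) = 6 records
Step 2: Total records: 10
Step 3: Remaining = 10 - 6 = 4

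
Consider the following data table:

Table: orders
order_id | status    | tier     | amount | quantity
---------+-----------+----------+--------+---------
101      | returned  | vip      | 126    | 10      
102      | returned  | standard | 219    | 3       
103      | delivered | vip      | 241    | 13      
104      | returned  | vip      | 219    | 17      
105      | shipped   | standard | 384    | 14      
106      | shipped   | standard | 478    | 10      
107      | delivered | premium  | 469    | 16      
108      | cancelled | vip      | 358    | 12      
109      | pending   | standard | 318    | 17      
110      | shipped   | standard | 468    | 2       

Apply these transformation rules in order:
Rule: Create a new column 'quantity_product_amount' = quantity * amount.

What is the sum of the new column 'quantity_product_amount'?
37071

Step 1: For each record, compute quantity * amount
Example calculations:
  10 * 126 = 1260
  3 * 219 = 657
  13 * 241 = 3133
  ...
Step 2: Sum all derived values
Step 3: Total = 37071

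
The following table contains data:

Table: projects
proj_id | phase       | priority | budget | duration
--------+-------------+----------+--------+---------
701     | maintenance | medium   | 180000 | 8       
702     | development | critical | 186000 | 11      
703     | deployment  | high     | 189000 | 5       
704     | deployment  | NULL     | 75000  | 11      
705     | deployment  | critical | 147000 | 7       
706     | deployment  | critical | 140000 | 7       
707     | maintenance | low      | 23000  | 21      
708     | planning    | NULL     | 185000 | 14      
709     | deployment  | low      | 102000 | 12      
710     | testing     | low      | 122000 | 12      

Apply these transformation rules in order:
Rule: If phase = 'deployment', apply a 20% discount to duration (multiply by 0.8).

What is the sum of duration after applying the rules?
99.6

Step 1: Records with phase = 'deployment' have total duration = 42
Step 2: Apply multiplier: 42 × 0.8 = 33.6
Step 3: Other records total: 66
Step 4: Final sum = 33.6 + 66 = 99.6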